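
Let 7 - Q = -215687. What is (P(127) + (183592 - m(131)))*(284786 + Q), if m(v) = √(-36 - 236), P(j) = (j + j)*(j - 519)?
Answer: 42052331520 - 2001920*I*√17 ≈ 4.2052e+10 - 8.2541e+6*I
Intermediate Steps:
Q = 215694 (Q = 7 - 1*(-215687) = 7 + 215687 = 215694)
P(j) = 2*j*(-519 + j) (P(j) = (2*j)*(-519 + j) = 2*j*(-519 + j))
m(v) = 4*I*√17 (m(v) = √(-272) = 4*I*√17)
(P(127) + (183592 - m(131)))*(284786 + Q) = (2*127*(-519 + 127) + (183592 - 4*I*√17))*(284786 + 215694) = (2*127*(-392) + (183592 - 4*I*√17))*500480 = (-99568 + (183592 - 4*I*√17))*500480 = (84024 - 4*I*√17)*500480 = 42052331520 - 2001920*I*√17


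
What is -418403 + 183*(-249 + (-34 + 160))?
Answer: -440912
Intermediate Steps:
-418403 + 183*(-249 + (-34 + 160)) = -418403 + 183*(-249 + 126) = -418403 + 183*(-123) = -418403 - 22509 = -440912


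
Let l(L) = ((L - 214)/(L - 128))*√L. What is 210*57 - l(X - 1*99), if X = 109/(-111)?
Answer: 11970 - 17426*I*√1231878/1404483 ≈ 11970.0 - 13.771*I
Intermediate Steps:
X = -109/111 (X = 109*(-1/111) = -109/111 ≈ -0.98198)
l(L) = √L*(-214 + L)/(-128 + L) (l(L) = ((-214 + L)/(-128 + L))*√L = √L*(-214 + L)/(-128 + L))
210*57 - l(X - 1*99) = 210*57 - √(-109/111 - 1*99)*(-214 + (-109/111 - 1*99))/(-128 + (-109/111 - 1*99)) = 11970 - √(-109/111 - 99)*(-214 + (-109/111 - 99))/(-128 + (-109/111 - 99)) = 11970 - √(-11098/111)*(-214 - 11098/111)/(-128 - 11098/111) = 11970 - I*√1231878/111*(-34852)/((-25306/111)*111) = 11970 - I*√1231878/111*(-111)*(-34852)/(25306*111) = 11970 - 17426*I*√1231878/1404483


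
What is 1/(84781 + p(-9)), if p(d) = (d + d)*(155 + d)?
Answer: 1/82153 ≈ 1.2172e-5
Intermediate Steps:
p(d) = 2*d*(155 + d) (p(d) = (2*d)*(155 + d) = 2*d*(155 + d))
1/(84781 + p(-9)) = 1/(84781 + 2*(-9)*(155 - 9)) = 1/(84781 + 2*(-9)*146) = 1/(84781 - 2628) = 1/82153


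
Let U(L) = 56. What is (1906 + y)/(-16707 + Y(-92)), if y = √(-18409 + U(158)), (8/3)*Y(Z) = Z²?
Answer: -1906/13533 - I*√18353/13533 ≈ -0.14084 - 0.010011*I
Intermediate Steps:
Y(Z) = 3*Z²/8
y = I*√18353 (y = √(-18409 + 56) = √(-18353) = I*√18353 ≈ 135.47*I)
(1906 + y)/(-16707 + Y(-92)) = (1906 + I*√18353)/(-16707 + (3/8)*(-92)²) = (1906 + I*√18353)/(-16707 + (3/8)*8464) = (1906 + I*√18353)/(-16707 + 3174) = (1906 + I*√18353)/(-13533) = (1906 + I*√18353)*(-1/13533) = -1906/13533 - I*√18353/13533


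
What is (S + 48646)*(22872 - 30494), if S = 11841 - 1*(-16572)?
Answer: -587343698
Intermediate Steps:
S = 28413 (S = 11841 + 16572 = 28413)
(S + 48646)*(22872 - 30494) = (28413 + 48646)*(22872 - 30494) = 77059*(-7622) = -587343698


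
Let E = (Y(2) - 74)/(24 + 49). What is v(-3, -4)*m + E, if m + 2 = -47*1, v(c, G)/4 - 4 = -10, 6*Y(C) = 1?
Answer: 514645/438 ≈ 1175.0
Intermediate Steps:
Y(C) = ⅙ (Y(C) = (⅙)*1 = ⅙)
v(c, G) = -24 (v(c, G) = 16 + 4*(-10) = 16 - 40 = -24)
m = -49 (m = -2 - 47*1 = -2 - 47 = -49)
E = -443/438 (E = (⅙ - 74)/(24 + 49) = -443/6/73 = -443/6*1/73 = -443/438 ≈ -1.0114)
v(-3, -4)*m + E = -24*(-49) - 443/438 = 1176 - 443/438 = 514645/438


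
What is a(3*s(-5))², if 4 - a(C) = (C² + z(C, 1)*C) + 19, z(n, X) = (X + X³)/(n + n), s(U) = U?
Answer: 58081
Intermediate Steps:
z(n, X) = (X + X³)/(2*n) (z(n, X) = (X + X³)/((2*n)) = (X + X³)*(1/(2*n)) = (X + X³)/(2*n))
a(C) = -16 - C² (a(C) = 4 - ((C² + ((1 + 1³)/(2*C))*C) + 19) = 4 - ((C² + ((1 + 1)/(2*C))*C) + 19) = 4 - ((C² + ((½)*2/C)*C) + 19) = 4 - ((C² + C/C) + 19) = 4 - ((C² + 1) + 19) = 4 - ((1 + C²) + 19) = 4 - (20 + C²) = 4 + (-20 - C²) = -16 - C²)
a(3*s(-5))² = (-16 - (3*(-5))²)² = (-16 - 1*(-15)²)² = (-16 - 1*225)² = (-16 - 225)² = (-241)² = 58081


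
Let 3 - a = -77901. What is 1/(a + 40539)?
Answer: 1/118443 ≈ 8.4429e-6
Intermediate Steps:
a = 77904 (a = 3 - 1*(-77901) = 3 + 77901 = 77904)
1/(a + 40539) = 1/(77904 + 40539) = 1/118443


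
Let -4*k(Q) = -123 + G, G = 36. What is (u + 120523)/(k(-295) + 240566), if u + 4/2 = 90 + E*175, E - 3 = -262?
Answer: 301144/962351 ≈ 0.31293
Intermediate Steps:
E = -259 (E = 3 - 262 = -259)
u = -45237 (u = -2 + (90 - 259*175) = -2 + (90 - 45325) = -2 - 45235 = -45237)
k(Q) = 87/4 (k(Q) = -(-123 + 36)/4 = -¼*(-87) = 87/4)
(u + 120523)/(k(-295) + 240566) = (-45237 + 120523)/(87/4 + 240566) = 75286/(962351/4) = 75286*(4/962351) = 301144/962351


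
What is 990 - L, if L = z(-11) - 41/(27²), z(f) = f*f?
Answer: 633542/729 ≈ 869.06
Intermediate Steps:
z(f) = f²
L = 88168/729 (L = (-11)² - 41/(27²) = 121 - 41/729 = 88168/729 ≈ 120.94)
990 - L = 990 - 1*88168/729 = 990 - 88168/729 = 633542/729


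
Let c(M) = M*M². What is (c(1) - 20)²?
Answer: 361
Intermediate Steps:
c(M) = M³
(c(1) - 20)² = (1³ - 20)² = (1 - 20)² = (-19)² = 361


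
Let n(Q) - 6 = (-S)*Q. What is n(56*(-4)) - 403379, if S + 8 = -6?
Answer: -406509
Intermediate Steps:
S = -14 (S = -8 - 6 = -14)
n(Q) = 6 + 14*Q (n(Q) = 6 + (-1*(-14))*Q = 6 + 14*Q)
n(56*(-4)) - 403379 = (6 + 14*(56*(-4))) - 403379 = (6 + 14*(-224)) - 403379 = (6 - 3136) - 403379 = -3130 - 403379 = -406509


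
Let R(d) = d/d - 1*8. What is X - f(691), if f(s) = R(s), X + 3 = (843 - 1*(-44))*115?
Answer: 102009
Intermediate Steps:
R(d) = -7 (R(d) = 1 - 8 = -7)
X = 102002 (X = -3 + (843 - 1*(-44))*115 = -3 + (843 + 44)*115 = -3 + 887*115 = -3 + 102005 = 102002)
f(s) = -7
X - f(691) = 102002 - 1*(-7) = 102002 + 7 = 102009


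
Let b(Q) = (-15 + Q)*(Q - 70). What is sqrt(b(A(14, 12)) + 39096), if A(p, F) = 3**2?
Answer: sqrt(39462) ≈ 198.65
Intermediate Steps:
A(p, F) = 9
b(Q) = (-70 + Q)*(-15 + Q) (b(Q) = (-15 + Q)*(-70 + Q) = (-70 + Q)*(-15 + Q))
sqrt(b(A(14, 12)) + 39096) = sqrt((1050 + 9**2 - 85*9) + 39096) = sqrt((1050 + 81 - 765) + 39096) = sqrt(366 + 39096) = sqrt(39462)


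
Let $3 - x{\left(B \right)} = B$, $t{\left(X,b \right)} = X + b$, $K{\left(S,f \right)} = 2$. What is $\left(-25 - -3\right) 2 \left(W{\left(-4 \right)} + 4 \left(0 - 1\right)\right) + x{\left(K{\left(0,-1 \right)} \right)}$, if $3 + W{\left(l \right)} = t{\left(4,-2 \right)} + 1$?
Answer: $177$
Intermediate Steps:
$x{\left(B \right)} = 3 - B$
$W{\left(l \right)} = 0$ ($W{\left(l \right)} = -3 + \left(\left(4 - 2\right) + 1\right) = -3 + \left(2 + 1\right) = -3 + 3 = 0$)
$\left(-25 - -3\right) 2 \left(W{\left(-4 \right)} + 4 \left(0 - 1\right)\right) + x{\left(K{\left(0,-1 \right)} \right)} = \left(-25 - -3\right) 2 \left(0 + 4 \left(0 - 1\right)\right) + \left(3 - 2\right) = \left(-25 + 3\right) 2 \left(0 + 4 \left(-1\right)\right) + \left(3 - 2\right) = - 22 \cdot 2 \left(0 - 4\right) + 1 = - 22 \cdot 2 \left(-4\right) + 1 = \left(-22\right) \left(-8\right) + 1 = 176 + 1 = 177$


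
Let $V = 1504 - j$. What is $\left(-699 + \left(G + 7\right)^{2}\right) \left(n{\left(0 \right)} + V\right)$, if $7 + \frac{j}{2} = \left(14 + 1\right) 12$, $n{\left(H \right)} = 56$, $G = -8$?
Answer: $-847372$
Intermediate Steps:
$j = 346$ ($j = -14 + 2 \left(14 + 1\right) 12 = -14 + 2 \cdot 15 \cdot 12 = -14 + 2 \cdot 180 = -14 + 360 = 346$)
$V = 1158$ ($V = 1504 - 346 = 1158$)
$\left(-699 + \left(G + 7\right)^{2}\right) \left(n{\left(0 \right)} + V\right) = \left(-699 + \left(-8 + 7\right)^{2}\right) \left(56 + 1158\right) = \left(-699 + \left(-1\right)^{2}\right) 1214 = \left(-699 + 1\right) 1214 = \left(-698\right) 1214 = -847372$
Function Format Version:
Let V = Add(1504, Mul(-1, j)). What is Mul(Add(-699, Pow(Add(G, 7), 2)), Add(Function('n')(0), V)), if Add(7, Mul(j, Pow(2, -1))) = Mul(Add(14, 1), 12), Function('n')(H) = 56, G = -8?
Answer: -847372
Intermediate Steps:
j = 346 (j = Add(-14, Mul(2, Mul(Add(14, 1), 12))) = Add(-14, Mul(2, Mul(15, 12))) = Add(-14, Mul(2, 180)) = Add(-14, 360) = 346)
V = 1158 (V = Add(1504, Mul(-1, 346)) = Add(1504, -346) = 1158)
Mul(Add(-699, Pow(Add(G, 7), 2)), Add(Function('n')(0), V)) = Mul(Add(-699, Pow(Add(-8, 7), 2)), Add(56, 1158)) = Mul(Add(-699, Pow(-1, 2)), 1214) = Mul(Add(-699, 1), 1214) = Mul(-698, 1214) = -847372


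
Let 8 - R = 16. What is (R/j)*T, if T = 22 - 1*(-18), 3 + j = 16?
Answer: -320/13 ≈ -24.615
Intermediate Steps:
j = 13 (j = -3 + 16 = 13)
R = -8 (R = 8 - 1*16 = 8 - 16 = -8)
T = 40 (T = 22 + 18 = 40)
(R/j)*T = -8/13*40 = -320/13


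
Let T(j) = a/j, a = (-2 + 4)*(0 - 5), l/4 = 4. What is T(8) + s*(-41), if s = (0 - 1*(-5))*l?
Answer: -13125/4 ≈ -3281.3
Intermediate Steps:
l = 16 (l = 4*4 = 16)
s = 80 (s = (0 - 1*(-5))*16 = (0 + 5)*16 = 5*16 = 80)
a = -10 (a = 2*(-5) = -10)
T(j) = -10/j
T(8) + s*(-41) = -10/8 + 80*(-41) = -10*⅛ - 3280 = -5/4 - 3280 = -13125/4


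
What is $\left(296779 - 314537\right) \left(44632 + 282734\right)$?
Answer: $-5813365428$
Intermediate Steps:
$\left(296779 - 314537\right) \left(44632 + 282734\right) = \left(-17758\right) 327366 = -5813365428$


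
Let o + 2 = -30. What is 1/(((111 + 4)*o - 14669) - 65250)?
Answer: -1/83599 ≈ -1.1962e-5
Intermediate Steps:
o = -32 (o = -2 - 30 = -32)
1/(((111 + 4)*o - 14669) - 65250) = 1/(((111 + 4)*(-32) - 14669) - 65250) = 1/((115*(-32) - 14669) - 65250) = 1/((-3680 - 14669) - 65250) = 1/(-18349 - 65250) = 1/(-83599) = -1/83599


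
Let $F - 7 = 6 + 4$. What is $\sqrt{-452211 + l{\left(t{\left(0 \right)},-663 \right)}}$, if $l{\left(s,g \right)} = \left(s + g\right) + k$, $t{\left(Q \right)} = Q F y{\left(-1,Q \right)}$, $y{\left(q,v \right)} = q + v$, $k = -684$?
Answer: $i \sqrt{453558} \approx 673.47 i$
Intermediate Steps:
$F = 17$ ($F = 7 + \left(6 + 4\right) = 7 + 10 = 17$)
$t{\left(Q \right)} = 17 Q \left(-1 + Q\right)$ ($t{\left(Q \right)} = Q 17 \left(-1 + Q\right) = 17 Q \left(-1 + Q\right)$)
$l{\left(s,g \right)} = -684 + g + s$ ($l{\left(s,g \right)} = \left(s + g\right) - 684 = \left(g + s\right) - 684 = -684 + g + s$)
$\sqrt{-452211 + l{\left(t{\left(0 \right)},-663 \right)}} = \sqrt{-452211 - 1347} = \sqrt{-453558} = i \sqrt{453558}$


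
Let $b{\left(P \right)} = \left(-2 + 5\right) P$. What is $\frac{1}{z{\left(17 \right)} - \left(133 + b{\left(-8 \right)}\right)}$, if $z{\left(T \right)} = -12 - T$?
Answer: $- \frac{1}{138} \approx -0.0072464$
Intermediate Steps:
$b{\left(P \right)} = 3 P$
$\frac{1}{z{\left(17 \right)} - \left(133 + b{\left(-8 \right)}\right)} = \frac{1}{\left(-12 - 17\right) - \left(133 + 3 \left(-8\right)\right)} = \frac{1}{\left(-12 - 17\right) - 109} = \frac{1}{-29 + \left(-133 + 24\right)} = \frac{1}{-29 - 109} = \frac{1}{-138} = - \frac{1}{138}$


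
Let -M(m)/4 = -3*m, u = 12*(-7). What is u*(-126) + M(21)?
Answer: 10836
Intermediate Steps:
u = -84
M(m) = 12*m (M(m) = -(-12)*m = 12*m)
u*(-126) + M(21) = -84*(-126) + 12*21 = 10584 + 252 = 10836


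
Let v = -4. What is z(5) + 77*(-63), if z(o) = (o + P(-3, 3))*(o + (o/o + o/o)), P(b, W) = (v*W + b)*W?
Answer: -5131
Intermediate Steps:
P(b, W) = W*(b - 4*W) (P(b, W) = (-4*W + b)*W = (b - 4*W)*W = W*(b - 4*W))
z(o) = (-45 + o)*(2 + o) (z(o) = (o + 3*(-3 - 4*3))*(o + (o/o + o/o)) = (o + 3*(-3 - 12))*(o + (1 + 1)) = (o + 3*(-15))*(o + 2) = (o - 45)*(2 + o) = (-45 + o)*(2 + o))
z(5) + 77*(-63) = (-90 + 5² - 43*5) + 77*(-63) = (-90 + 25 - 215) - 4851 = -280 - 4851 = -5131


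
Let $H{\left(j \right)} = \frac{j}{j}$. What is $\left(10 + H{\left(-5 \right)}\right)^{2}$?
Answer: $121$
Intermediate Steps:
$H{\left(j \right)} = 1$
$\left(10 + H{\left(-5 \right)}\right)^{2} = \left(10 + 1\right)^{2} = 11^{2} = 121$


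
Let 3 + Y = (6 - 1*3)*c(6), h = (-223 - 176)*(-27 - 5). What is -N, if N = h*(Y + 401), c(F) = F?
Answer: -5311488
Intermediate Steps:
h = 12768 (h = -399*(-32) = 12768)
Y = 15 (Y = -3 + (6 - 1*3)*6 = -3 + (6 - 3)*6 = -3 + 3*6 = -3 + 18 = 15)
N = 5311488 (N = 12768*(15 + 401) = 12768*416 = 5311488)
-N = -1*5311488 = -5311488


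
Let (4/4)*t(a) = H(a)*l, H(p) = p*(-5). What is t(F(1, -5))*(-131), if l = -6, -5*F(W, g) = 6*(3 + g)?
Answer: -9432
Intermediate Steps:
H(p) = -5*p
F(W, g) = -18/5 - 6*g/5 (F(W, g) = -6*(3 + g)/5 = -(18 + 6*g)/5 = -18/5 - 6*g/5)
t(a) = 30*a (t(a) = -5*a*(-6) = 30*a)
t(F(1, -5))*(-131) = (30*(-18/5 - 6/5*(-5)))*(-131) = (30*(-18/5 + 6))*(-131) = (30*(12/5))*(-131) = 72*(-131) = -9432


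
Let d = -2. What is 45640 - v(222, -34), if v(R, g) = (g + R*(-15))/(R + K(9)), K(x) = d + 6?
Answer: 5159002/113 ≈ 45655.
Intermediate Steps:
K(x) = 4 (K(x) = -2 + 6 = 4)
v(R, g) = (g - 15*R)/(4 + R) (v(R, g) = (g + R*(-15))/(R + 4) = (g - 15*R)/(4 + R))
45640 - v(222, -34) = 45640 - (-34 - 15*222)/(4 + 222) = 45640 - (-34 - 3330)/226 = 45640 - (-3364)/226 = 45640 - 1*(-1682/113) = 45640 + 1682/113 = 5159002/113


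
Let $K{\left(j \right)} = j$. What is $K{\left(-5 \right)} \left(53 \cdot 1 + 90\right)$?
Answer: $-715$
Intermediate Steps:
$K{\left(-5 \right)} \left(53 \cdot 1 + 90\right) = - 5 \left(53 \cdot 1 + 90\right) = - 5 \left(53 + 90\right) = \left(-5\right) 143 = -715$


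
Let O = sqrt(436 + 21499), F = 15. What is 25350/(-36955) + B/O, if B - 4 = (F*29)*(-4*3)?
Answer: -5070/7391 - 5216*sqrt(21935)/21935 ≈ -35.904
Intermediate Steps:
O = sqrt(21935) ≈ 148.10
B = -5216 (B = 4 + (15*29)*(-4*3) = 4 + 435*(-12) = 4 - 5220 = -5216)
25350/(-36955) + B/O = 25350/(-36955) - 5216*sqrt(21935)/21935 = 25350*(-1/36955) - 5216*sqrt(21935)/21935 = -5070/7391 - 5216*sqrt(21935)/21935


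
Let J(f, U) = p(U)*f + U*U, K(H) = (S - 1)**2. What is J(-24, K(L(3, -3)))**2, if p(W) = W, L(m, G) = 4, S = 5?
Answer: 16384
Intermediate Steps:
K(H) = 16 (K(H) = (5 - 1)**2 = 4**2 = 16)
J(f, U) = U**2 + U*f (J(f, U) = U*f + U*U = U*f + U**2 = U**2 + U*f)
J(-24, K(L(3, -3)))**2 = (16*(16 - 24))**2 = (16*(-8))**2 = (-128)**2 = 16384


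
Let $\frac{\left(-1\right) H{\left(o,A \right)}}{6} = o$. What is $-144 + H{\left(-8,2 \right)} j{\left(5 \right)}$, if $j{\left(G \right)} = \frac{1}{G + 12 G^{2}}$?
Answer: $- \frac{43872}{305} \approx -143.84$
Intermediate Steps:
$H{\left(o,A \right)} = - 6 o$
$-144 + H{\left(-8,2 \right)} j{\left(5 \right)} = -144 + \left(-6\right) \left(-8\right) \frac{1}{5 \left(1 + 12 \cdot 5\right)} = -144 + 48 \frac{1}{5 \left(1 + 60\right)} = -144 + 48 \frac{1}{5 \cdot 61} = -144 + 48 \cdot \frac{1}{5} \cdot \frac{1}{61} = -144 + 48 \cdot \frac{1}{305} = -144 + \frac{48}{305} = - \frac{43872}{305}$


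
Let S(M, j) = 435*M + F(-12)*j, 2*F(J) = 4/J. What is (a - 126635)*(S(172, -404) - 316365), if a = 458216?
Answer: -80069406191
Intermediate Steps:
F(J) = 2/J (F(J) = (4/J)/2 = 2/J)
S(M, j) = 435*M - j/6 (S(M, j) = 435*M + (2/(-12))*j = 435*M + (2*(-1/12))*j = 435*M - j/6)
(a - 126635)*(S(172, -404) - 316365) = (458216 - 126635)*((435*172 - ⅙*(-404)) - 316365) = 331581*((74820 + 202/3) - 316365) = 331581*(224662/3 - 316365) = 331581*(-724433/3) = -80069406191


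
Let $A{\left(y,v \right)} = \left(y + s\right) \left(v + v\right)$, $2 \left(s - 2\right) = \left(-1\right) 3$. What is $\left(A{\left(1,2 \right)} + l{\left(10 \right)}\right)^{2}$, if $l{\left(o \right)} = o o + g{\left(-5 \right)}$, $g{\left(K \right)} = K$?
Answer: $10201$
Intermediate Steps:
$s = \frac{1}{2}$ ($s = 2 + \frac{\left(-1\right) 3}{2} = 2 + \frac{1}{2} \left(-3\right) = 2 - \frac{3}{2} = \frac{1}{2} \approx 0.5$)
$A{\left(y,v \right)} = 2 v \left(\frac{1}{2} + y\right)$ ($A{\left(y,v \right)} = \left(y + \frac{1}{2}\right) \left(v + v\right) = \left(\frac{1}{2} + y\right) 2 v = 2 v \left(\frac{1}{2} + y\right)$)
$l{\left(o \right)} = -5 + o^{2}$ ($l{\left(o \right)} = o o - 5 = o^{2} - 5 = -5 + o^{2}$)
$\left(A{\left(1,2 \right)} + l{\left(10 \right)}\right)^{2} = \left(2 \left(1 + 2 \cdot 1\right) - \left(5 - 10^{2}\right)\right)^{2} = \left(2 \left(1 + 2\right) + \left(-5 + 100\right)\right)^{2} = \left(2 \cdot 3 + 95\right)^{2} = \left(6 + 95\right)^{2} = 101^{2} = 10201$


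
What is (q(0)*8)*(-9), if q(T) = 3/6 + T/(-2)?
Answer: -36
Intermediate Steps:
q(T) = 1/2 - T/2 (q(T) = 3*(1/6) + T*(-1/2) = 1/2 - T/2)
(q(0)*8)*(-9) = ((1/2 - 1/2*0)*8)*(-9) = ((1/2 + 0)*8)*(-9) = ((1/2)*8)*(-9) = 4*(-9) = -36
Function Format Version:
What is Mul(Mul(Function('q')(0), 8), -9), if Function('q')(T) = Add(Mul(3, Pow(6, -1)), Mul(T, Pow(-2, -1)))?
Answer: -36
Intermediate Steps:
Function('q')(T) = Add(Rational(1, 2), Mul(Rational(-1, 2), T)) (Function('q')(T) = Add(Mul(3, Rational(1, 6)), Mul(T, Rational(-1, 2))) = Add(Rational(1, 2), Mul(Rational(-1, 2), T)))
Mul(Mul(Function('q')(0), 8), -9) = Mul(Mul(Add(Rational(1, 2), Mul(Rational(-1, 2), 0)), 8), -9) = Mul(Mul(Add(Rational(1, 2), 0), 8), -9) = Mul(Mul(Rational(1, 2), 8), -9) = Mul(4, -9) = -36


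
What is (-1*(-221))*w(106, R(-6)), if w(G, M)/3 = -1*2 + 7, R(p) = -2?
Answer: 3315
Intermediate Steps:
w(G, M) = 15 (w(G, M) = 3*(-1*2 + 7) = 3*(-2 + 7) = 3*5 = 15)
(-1*(-221))*w(106, R(-6)) = -1*(-221)*15 = 221*15 = 3315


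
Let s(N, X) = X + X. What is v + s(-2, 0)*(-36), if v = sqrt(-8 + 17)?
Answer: 3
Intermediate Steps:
s(N, X) = 2*X
v = 3 (v = sqrt(9) = 3)
v + s(-2, 0)*(-36) = 3 + (2*0)*(-36) = 3 + 0*(-36) = 3 + 0 = 3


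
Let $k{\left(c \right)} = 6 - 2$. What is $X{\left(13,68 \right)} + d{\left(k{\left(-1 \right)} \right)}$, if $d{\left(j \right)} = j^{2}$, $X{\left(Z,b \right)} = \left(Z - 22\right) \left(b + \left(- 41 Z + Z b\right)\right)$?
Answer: $-3755$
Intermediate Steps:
$k{\left(c \right)} = 4$ ($k{\left(c \right)} = 6 - 2 = 4$)
$X{\left(Z,b \right)} = \left(-22 + Z\right) \left(b - 41 Z + Z b\right)$
$X{\left(13,68 \right)} + d{\left(k{\left(-1 \right)} \right)} = \left(- 41 \cdot 13^{2} - 1496 + 902 \cdot 13 + 68 \cdot 13^{2} - 273 \cdot 68\right) + 4^{2} = \left(\left(-41\right) 169 - 1496 + 11726 + 68 \cdot 169 - 18564\right) + 16 = \left(-6929 - 1496 + 11726 + 11492 - 18564\right) + 16 = -3771 + 16 = -3755$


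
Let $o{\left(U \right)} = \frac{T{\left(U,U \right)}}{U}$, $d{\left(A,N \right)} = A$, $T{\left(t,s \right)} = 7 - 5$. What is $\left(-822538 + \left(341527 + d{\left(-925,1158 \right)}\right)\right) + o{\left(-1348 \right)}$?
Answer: $- \frac{324824865}{674} \approx -4.8194 \cdot 10^{5}$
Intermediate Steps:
$T{\left(t,s \right)} = 2$ ($T{\left(t,s \right)} = 7 - 5 = 2$)
$o{\left(U \right)} = \frac{2}{U}$
$\left(-822538 + \left(341527 + d{\left(-925,1158 \right)}\right)\right) + o{\left(-1348 \right)} = \left(-822538 + \left(341527 - 925\right)\right) + \frac{2}{-1348} = \left(-822538 + 340602\right) + 2 \left(- \frac{1}{1348}\right) = -481936 - \frac{1}{674} = - \frac{324824865}{674}$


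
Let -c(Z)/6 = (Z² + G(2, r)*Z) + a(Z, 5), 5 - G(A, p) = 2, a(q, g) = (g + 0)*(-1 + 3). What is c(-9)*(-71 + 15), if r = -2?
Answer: 21504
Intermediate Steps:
a(q, g) = 2*g (a(q, g) = g*2 = 2*g)
G(A, p) = 3 (G(A, p) = 5 - 1*2 = 5 - 2 = 3)
c(Z) = -60 - 18*Z - 6*Z² (c(Z) = -6*((Z² + 3*Z) + 2*5) = -6*((Z² + 3*Z) + 10) = -6*(10 + Z² + 3*Z) = -60 - 18*Z - 6*Z²)
c(-9)*(-71 + 15) = (-60 - 18*(-9) - 6*(-9)²)*(-71 + 15) = (-60 + 162 - 6*81)*(-56) = (-60 + 162 - 486)*(-56) = -384*(-56) = 21504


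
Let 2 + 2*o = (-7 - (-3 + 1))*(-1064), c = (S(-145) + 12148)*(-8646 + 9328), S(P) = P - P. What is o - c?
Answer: -8282277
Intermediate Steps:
S(P) = 0
c = 8284936 (c = (0 + 12148)*(-8646 + 9328) = 12148*682 = 8284936)
o = 2659 (o = -1 + ((-7 - (-3 + 1))*(-1064))/2 = -1 + ((-7 - 1*(-2))*(-1064))/2 = -1 + ((-7 + 2)*(-1064))/2 = -1 + (-5*(-1064))/2 = -1 + (½)*5320 = -1 + 2660 = 2659)
o - c = 2659 - 1*8284936 = 2659 - 8284936 = -8282277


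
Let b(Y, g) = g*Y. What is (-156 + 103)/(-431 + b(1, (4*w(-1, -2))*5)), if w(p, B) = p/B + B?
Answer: 53/461 ≈ 0.11497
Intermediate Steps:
w(p, B) = B + p/B (w(p, B) = p/B + B = B + p/B)
b(Y, g) = Y*g
(-156 + 103)/(-431 + b(1, (4*w(-1, -2))*5)) = (-156 + 103)/(-431 + 1*((4*(-2 - 1/(-2)))*5)) = -53/(-431 + 1*((4*(-2 - 1*(-1/2)))*5)) = -53/(-431 + 1*((4*(-2 + 1/2))*5)) = -53/(-431 + 1*((4*(-3/2))*5)) = -53/(-431 + 1*(-6*5)) = -53/(-431 + 1*(-30)) = -53/(-431 - 30) = -53/(-461) = -53*(-1/461) = 53/461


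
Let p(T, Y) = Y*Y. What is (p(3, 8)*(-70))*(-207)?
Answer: 927360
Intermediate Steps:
p(T, Y) = Y²
(p(3, 8)*(-70))*(-207) = (8²*(-70))*(-207) = (64*(-70))*(-207) = -4480*(-207) = 927360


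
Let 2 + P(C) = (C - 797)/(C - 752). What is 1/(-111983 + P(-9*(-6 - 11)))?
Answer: -599/67078371 ≈ -8.9299e-6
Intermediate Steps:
P(C) = -2 + (-797 + C)/(-752 + C) (P(C) = -2 + (C - 797)/(C - 752) = -2 + (-797 + C)/(-752 + C))
1/(-111983 + P(-9*(-6 - 11))) = 1/(-111983 + (707 - (-9)*(-6 - 11))/(-752 - 9*(-6 - 11))) = 1/(-111983 + (707 - (-9)*(-17))/(-752 - 9*(-17))) = 1/(-111983 + (707 - 1*153)/(-752 + 153)) = 1/(-111983 + (707 - 153)/(-599)) = 1/(-111983 - 1/599*554) = 1/(-111983 - 554/599) = 1/(-67078371/599) = -599/67078371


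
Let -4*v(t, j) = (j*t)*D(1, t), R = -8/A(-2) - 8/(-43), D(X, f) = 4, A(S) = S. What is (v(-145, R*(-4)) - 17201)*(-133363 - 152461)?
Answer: 241247746432/43 ≈ 5.6104e+9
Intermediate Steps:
R = 180/43 (R = -8/(-2) - 8/(-43) = -8*(-½) - 8*(-1/43) = 4 + 8/43 = 180/43 ≈ 4.1860)
v(t, j) = -j*t (v(t, j) = -j*t*4/4 = -j*t)
(v(-145, R*(-4)) - 17201)*(-133363 - 152461) = (-1*(180/43)*(-4)*(-145) - 17201)*(-133363 - 152461) = (-1*(-720/43)*(-145) - 17201)*(-285824) = (-104400/43 - 17201)*(-285824) = -844043/43*(-285824) = 241247746432/43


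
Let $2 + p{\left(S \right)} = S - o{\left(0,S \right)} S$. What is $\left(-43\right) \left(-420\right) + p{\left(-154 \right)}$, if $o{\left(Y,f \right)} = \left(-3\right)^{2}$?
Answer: $19290$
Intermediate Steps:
$o{\left(Y,f \right)} = 9$
$p{\left(S \right)} = -2 - 8 S$ ($p{\left(S \right)} = -2 + \left(S - 9 S\right) = -2 - 8 S$)
$\left(-43\right) \left(-420\right) + p{\left(-154 \right)} = \left(-43\right) \left(-420\right) - -1230 = 18060 + \left(-2 + 1232\right) = 18060 + 1230 = 19290$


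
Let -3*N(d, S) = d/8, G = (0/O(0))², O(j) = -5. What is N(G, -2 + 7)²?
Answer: 0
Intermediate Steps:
G = 0 (G = (0/(-5))² = (0*(-⅕))² = 0² = 0)
N(d, S) = -d/24 (N(d, S) = -d/(3*8) = -d/24)
N(G, -2 + 7)² = (-1/24*0)² = 0² = 0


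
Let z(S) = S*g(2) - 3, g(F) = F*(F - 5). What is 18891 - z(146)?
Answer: 19770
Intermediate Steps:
g(F) = F*(-5 + F)
z(S) = -3 - 6*S (z(S) = S*(2*(-5 + 2)) - 3 = S*(2*(-3)) - 3 = S*(-6) - 3 = -6*S - 3 = -3 - 6*S)
18891 - z(146) = 18891 - (-3 - 6*146) = 18891 - (-3 - 876) = 18891 - 1*(-879) = 18891 + 879 = 19770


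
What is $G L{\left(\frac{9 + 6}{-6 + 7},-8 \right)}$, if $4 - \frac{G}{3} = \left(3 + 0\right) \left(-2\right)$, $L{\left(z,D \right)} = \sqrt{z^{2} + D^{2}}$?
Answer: $510$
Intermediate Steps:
$L{\left(z,D \right)} = \sqrt{D^{2} + z^{2}}$
$G = 30$ ($G = 12 - 3 \left(3 + 0\right) \left(-2\right) = 12 - 3 \cdot 3 \left(-2\right) = 12 - -18 = 12 + 18 = 30$)
$G L{\left(\frac{9 + 6}{-6 + 7},-8 \right)} = 30 \sqrt{\left(-8\right)^{2} + \left(\frac{9 + 6}{-6 + 7}\right)^{2}} = 30 \sqrt{64 + \left(\frac{15}{1}\right)^{2}} = 30 \sqrt{64 + \left(15 \cdot 1\right)^{2}} = 30 \sqrt{64 + 15^{2}} = 30 \sqrt{64 + 225} = 30 \sqrt{289} = 30 \cdot 17 = 510$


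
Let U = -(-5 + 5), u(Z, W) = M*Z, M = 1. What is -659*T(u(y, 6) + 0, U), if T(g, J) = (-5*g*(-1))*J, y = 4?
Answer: 0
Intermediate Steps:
u(Z, W) = Z (u(Z, W) = 1*Z = Z)
U = 0 (U = -1*0 = 0)
T(g, J) = 5*J*g (T(g, J) = (-(-5)*g)*J = (5*g)*J = 5*J*g)
-659*T(u(y, 6) + 0, U) = -3295*0*(4 + 0) = -3295*0*4 = -659*0 = 0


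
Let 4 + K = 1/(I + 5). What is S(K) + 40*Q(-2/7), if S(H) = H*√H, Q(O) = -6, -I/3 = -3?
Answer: -240 - 55*I*√770/196 ≈ -240.0 - 7.7867*I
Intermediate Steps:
I = 9 (I = -3*(-3) = 9)
K = -55/14 (K = -4 + 1/(9 + 5) = -4 + 1/14 = -55/14 ≈ -3.9286)
S(H) = H^(3/2)
S(K) + 40*Q(-2/7) = (-55/14)^(3/2) + 40*(-6) = -55*I*√770/196 - 240 = -240 - 55*I*√770/196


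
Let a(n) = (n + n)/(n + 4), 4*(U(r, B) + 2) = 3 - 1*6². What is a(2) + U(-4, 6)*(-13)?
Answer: 1607/12 ≈ 133.92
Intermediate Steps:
U(r, B) = -41/4 (U(r, B) = -2 + (3 - 1*6²)/4 = -2 + (3 - 1*36)/4 = -2 + (3 - 36)/4 = -2 + (¼)*(-33) = -2 - 33/4 = -41/4)
a(n) = 2*n/(4 + n) (a(n) = (2*n)/(4 + n) = 2*n/(4 + n))
a(2) + U(-4, 6)*(-13) = 2*2/(4 + 2) - 41/4*(-13) = 2*2/6 + 533/4 = 2*2*(⅙) + 533/4 = ⅔ + 533/4 = 1607/12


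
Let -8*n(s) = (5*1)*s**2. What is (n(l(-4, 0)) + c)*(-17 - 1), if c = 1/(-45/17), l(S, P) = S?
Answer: 934/5 ≈ 186.80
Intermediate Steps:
n(s) = -5*s**2/8 (n(s) = -5*1*s**2/8 = -5*s**2/8)
c = -17/45 (c = 1/(-45*1/17) = 1/(-45/17) = -17/45 ≈ -0.37778)
(n(l(-4, 0)) + c)*(-17 - 1) = (-5/8*(-4)**2 - 17/45)*(-17 - 1) = (-5/8*16 - 17/45)*(-18) = (-10 - 17/45)*(-18) = -467/45*(-18) = 934/5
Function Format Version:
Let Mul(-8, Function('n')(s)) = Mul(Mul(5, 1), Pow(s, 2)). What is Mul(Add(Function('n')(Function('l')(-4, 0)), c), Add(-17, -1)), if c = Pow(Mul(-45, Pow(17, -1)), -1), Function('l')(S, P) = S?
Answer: Rational(934, 5) ≈ 186.80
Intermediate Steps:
Function('n')(s) = Mul(Rational(-5, 8), Pow(s, 2)) (Function('n')(s) = Mul(Rational(-1, 8), Mul(Mul(5, 1), Pow(s, 2))) = Mul(Rational(-1, 8), Mul(5, Pow(s, 2))) = Mul(Rational(-5, 8), Pow(s, 2)))
c = Rational(-17, 45) (c = Pow(Mul(-45, Rational(1, 17)), -1) = Pow(Rational(-45, 17), -1) = Rational(-17, 45) ≈ -0.37778)
Mul(Add(Function('n')(Function('l')(-4, 0)), c), Add(-17, -1)) = Mul(Add(Mul(Rational(-5, 8), Pow(-4, 2)), Rational(-17, 45)), Add(-17, -1)) = Mul(Add(Mul(Rational(-5, 8), 16), Rational(-17, 45)), -18) = Mul(Add(-10, Rational(-17, 45)), -18) = Mul(Rational(-467, 45), -18) = Rational(934, 5)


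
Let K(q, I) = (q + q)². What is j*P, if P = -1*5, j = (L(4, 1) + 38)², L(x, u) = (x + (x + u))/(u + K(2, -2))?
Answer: -2145125/289 ≈ -7422.6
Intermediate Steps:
K(q, I) = 4*q² (K(q, I) = (2*q)² = 4*q²)
L(x, u) = (u + 2*x)/(16 + u) (L(x, u) = (x + (x + u))/(u + 4*2²) = (x + (u + x))/(u + 4*4) = (u + 2*x)/(u + 16) = (u + 2*x)/(16 + u))
j = 429025/289 (j = ((1 + 2*4)/(16 + 1) + 38)² = ((1 + 8)/17 + 38)² = ((1/17)*9 + 38)² = (9/17 + 38)² = (655/17)² = 429025/289 ≈ 1484.5)
P = -5
j*P = (429025/289)*(-5) = -2145125/289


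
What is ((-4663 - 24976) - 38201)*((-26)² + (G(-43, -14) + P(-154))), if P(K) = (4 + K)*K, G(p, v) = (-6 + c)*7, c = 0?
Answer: -1610114560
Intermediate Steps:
G(p, v) = -42 (G(p, v) = (-6 + 0)*7 = -6*7 = -42)
P(K) = K*(4 + K)
((-4663 - 24976) - 38201)*((-26)² + (G(-43, -14) + P(-154))) = ((-4663 - 24976) - 38201)*((-26)² + (-42 - 154*(4 - 154))) = (-29639 - 38201)*(676 + (-42 - 154*(-150))) = -67840*(676 + (-42 + 23100)) = -67840*(676 + 23058) = -67840*23734 = -1610114560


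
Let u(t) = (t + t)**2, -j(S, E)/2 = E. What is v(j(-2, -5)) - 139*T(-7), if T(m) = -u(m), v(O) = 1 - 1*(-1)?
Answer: 27246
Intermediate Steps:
j(S, E) = -2*E
u(t) = 4*t**2 (u(t) = (2*t)**2 = 4*t**2)
v(O) = 2 (v(O) = 1 + 1 = 2)
T(m) = -4*m**2
v(j(-2, -5)) - 139*T(-7) = 2 - (-556)*(-7)**2 = 2 - (-556)*49 = 2 - 139*(-196) = 2 + 27244 = 27246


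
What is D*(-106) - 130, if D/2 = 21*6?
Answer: -26842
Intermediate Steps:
D = 252 (D = 2*(21*6) = 2*126 = 252)
D*(-106) - 130 = 252*(-106) - 130 = -26712 - 130 = -26842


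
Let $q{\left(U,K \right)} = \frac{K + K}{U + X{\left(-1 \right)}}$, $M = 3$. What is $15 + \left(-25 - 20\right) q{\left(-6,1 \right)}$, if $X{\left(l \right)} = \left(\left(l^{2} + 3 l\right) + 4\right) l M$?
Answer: $\frac{45}{2} \approx 22.5$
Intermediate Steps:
$X{\left(l \right)} = 3 l \left(4 + l^{2} + 3 l\right)$ ($X{\left(l \right)} = \left(\left(l^{2} + 3 l\right) + 4\right) l 3 = \left(4 + l^{2} + 3 l\right) l 3 = l \left(4 + l^{2} + 3 l\right) 3 = 3 l \left(4 + l^{2} + 3 l\right)$)
$q{\left(U,K \right)} = \frac{2 K}{-6 + U}$ ($q{\left(U,K \right)} = \frac{K + K}{U + 3 \left(-1\right) \left(4 + \left(-1\right)^{2} + 3 \left(-1\right)\right)} = \frac{2 K}{U + 3 \left(-1\right) \left(4 + 1 - 3\right)} = \frac{2 K}{U + 3 \left(-1\right) 2} = \frac{2 K}{U - 6} = \frac{2 K}{-6 + U}$)
$15 + \left(-25 - 20\right) q{\left(-6,1 \right)} = 15 + \left(-25 - 20\right) 2 \cdot 1 \frac{1}{-6 - 6} = 15 + \left(-25 - 20\right) 2 \cdot 1 \frac{1}{-12} = 15 - 45 \cdot 2 \cdot 1 \left(- \frac{1}{12}\right) = 15 - - \frac{15}{2} = 15 + \frac{15}{2} = \frac{45}{2}$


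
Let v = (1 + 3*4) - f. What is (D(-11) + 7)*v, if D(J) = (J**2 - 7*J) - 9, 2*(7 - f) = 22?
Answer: 3332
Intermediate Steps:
f = -4 (f = 7 - 1/2*22 = 7 - 11 = -4)
v = 17 (v = (1 + 3*4) - 1*(-4) = (1 + 12) + 4 = 13 + 4 = 17)
D(J) = -9 + J**2 - 7*J
(D(-11) + 7)*v = ((-9 + (-11)**2 - 7*(-11)) + 7)*17 = ((-9 + 121 + 77) + 7)*17 = (189 + 7)*17 = 196*17 = 3332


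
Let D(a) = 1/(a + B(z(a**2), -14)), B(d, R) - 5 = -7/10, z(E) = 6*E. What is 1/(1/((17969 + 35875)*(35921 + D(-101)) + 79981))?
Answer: 1870380826495/967 ≈ 1.9342e+9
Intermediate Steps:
B(d, R) = 43/10 (B(d, R) = 5 - 7/10 = 43/10)
D(a) = 1/(43/10 + a) (D(a) = 1/(a + 43/10) = 1/(43/10 + a))
1/(1/((17969 + 35875)*(35921 + D(-101)) + 79981)) = 1/(1/((17969 + 35875)*(35921 + 10/(43 + 10*(-101))) + 79981)) = 1/(1/(53844*(35921 + 10/(43 - 1010)) + 79981)) = 1/(1/(53844*(35921 + 10/(-967)) + 79981)) = 1/(1/(53844*(35921 + 10*(-1/967)) + 79981)) = 1/(1/(53844*(35921 - 10/967) + 79981)) = 1/(1/(53844*(34735597/967) + 79981)) = 1/(1/(1870303484868/967 + 79981)) = 1/(1/(1870380826495/967)) = 1/(967/1870380826495) = 1870380826495/967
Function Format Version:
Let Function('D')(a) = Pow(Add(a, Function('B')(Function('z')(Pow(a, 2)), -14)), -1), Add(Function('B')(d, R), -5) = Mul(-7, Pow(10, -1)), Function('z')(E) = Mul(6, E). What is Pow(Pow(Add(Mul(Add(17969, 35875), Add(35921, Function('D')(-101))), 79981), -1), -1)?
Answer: Rational(1870380826495, 967) ≈ 1.9342e+9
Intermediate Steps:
Function('B')(d, R) = Rational(43, 10) (Function('B')(d, R) = Add(5, Mul(-7, Pow(10, -1))) = Add(5, Mul(-7, Rational(1, 10))) = Add(5, Rational(-7, 10)) = Rational(43, 10))
Function('D')(a) = Pow(Add(Rational(43, 10), a), -1) (Function('D')(a) = Pow(Add(a, Rational(43, 10)), -1) = Pow(Add(Rational(43, 10), a), -1))
Pow(Pow(Add(Mul(Add(17969, 35875), Add(35921, Function('D')(-101))), 79981), -1), -1) = Pow(Pow(Add(Mul(Add(17969, 35875), Add(35921, Mul(10, Pow(Add(43, Mul(10, -101)), -1)))), 79981), -1), -1) = Pow(Pow(Add(Mul(53844, Add(35921, Mul(10, Pow(Add(43, -1010), -1)))), 79981), -1), -1) = Pow(Pow(Add(Mul(53844, Add(35921, Mul(10, Pow(-967, -1)))), 79981), -1), -1) = Pow(Pow(Add(Mul(53844, Add(35921, Mul(10, Rational(-1, 967)))), 79981), -1), -1) = Pow(Pow(Add(Mul(53844, Add(35921, Rational(-10, 967))), 79981), -1), -1) = Pow(Pow(Add(Mul(53844, Rational(34735597, 967)), 79981), -1), -1) = Pow(Pow(Add(Rational(1870303484868, 967), 79981), -1), -1) = Pow(Pow(Rational(1870380826495, 967), -1), -1) = Pow(Rational(967, 1870380826495), -1) = Rational(1870380826495, 967)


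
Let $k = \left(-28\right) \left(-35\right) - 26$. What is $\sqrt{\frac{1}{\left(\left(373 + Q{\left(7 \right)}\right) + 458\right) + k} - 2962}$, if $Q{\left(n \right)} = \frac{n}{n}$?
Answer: $\frac{i \sqrt{9448173966}}{1786} \approx 54.424 i$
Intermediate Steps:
$k = 954$ ($k = 980 - 26 = 954$)
$Q{\left(n \right)} = 1$
$\sqrt{\frac{1}{\left(\left(373 + Q{\left(7 \right)}\right) + 458\right) + k} - 2962} = \sqrt{\frac{1}{\left(\left(373 + 1\right) + 458\right) + 954} - 2962} = \sqrt{\frac{1}{\left(374 + 458\right) + 954} - 2962} = \sqrt{\frac{1}{832 + 954} - 2962} = \sqrt{\frac{1}{1786} - 2962} = \sqrt{- \frac{5290131}{1786}} = \frac{i \sqrt{9448173966}}{1786}$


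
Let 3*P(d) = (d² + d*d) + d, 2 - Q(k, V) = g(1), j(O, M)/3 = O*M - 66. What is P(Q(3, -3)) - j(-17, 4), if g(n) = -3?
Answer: 1261/3 ≈ 420.33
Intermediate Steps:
j(O, M) = -198 + 3*M*O (j(O, M) = 3*(O*M - 66) = 3*(M*O - 66) = 3*(-66 + M*O) = -198 + 3*M*O)
Q(k, V) = 5 (Q(k, V) = 2 - 1*(-3) = 2 + 3 = 5)
P(d) = d/3 + 2*d²/3 (P(d) = ((d² + d*d) + d)/3 = ((d² + d²) + d)/3 = (2*d² + d)/3 = (d + 2*d²)/3 = d/3 + 2*d²/3)
P(Q(3, -3)) - j(-17, 4) = (⅓)*5*(1 + 2*5) - (-198 + 3*4*(-17)) = (⅓)*5*(1 + 10) - (-198 - 204) = (⅓)*5*11 - 1*(-402) = 55/3 + 402 = 1261/3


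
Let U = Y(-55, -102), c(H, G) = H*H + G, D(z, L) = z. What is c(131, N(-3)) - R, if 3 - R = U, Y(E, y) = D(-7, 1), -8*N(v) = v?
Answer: 137211/8 ≈ 17151.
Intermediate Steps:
N(v) = -v/8
c(H, G) = G + H**2 (c(H, G) = H**2 + G = G + H**2)
Y(E, y) = -7
U = -7
R = 10 (R = 3 - 1*(-7) = 3 + 7 = 10)
c(131, N(-3)) - R = (-1/8*(-3) + 131**2) - 1*10 = (3/8 + 17161) - 10 = 137291/8 - 10 = 137211/8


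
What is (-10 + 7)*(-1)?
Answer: 3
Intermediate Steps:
(-10 + 7)*(-1) = -3*(-1) = 3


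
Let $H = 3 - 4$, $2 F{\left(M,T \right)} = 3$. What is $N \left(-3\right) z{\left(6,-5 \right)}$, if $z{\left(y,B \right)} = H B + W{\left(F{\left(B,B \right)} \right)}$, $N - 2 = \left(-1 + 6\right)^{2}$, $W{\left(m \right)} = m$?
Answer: $- \frac{1053}{2} \approx -526.5$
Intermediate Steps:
$F{\left(M,T \right)} = \frac{3}{2}$ ($F{\left(M,T \right)} = \frac{1}{2} \cdot 3 = \frac{3}{2}$)
$H = -1$ ($H = 3 - 4 = -1$)
$N = 27$ ($N = 2 + \left(-1 + 6\right)^{2} = 2 + 5^{2} = 2 + 25 = 27$)
$z{\left(y,B \right)} = \frac{3}{2} - B$ ($z{\left(y,B \right)} = - B + \frac{3}{2} = \frac{3}{2} - B$)
$N \left(-3\right) z{\left(6,-5 \right)} = 27 \left(-3\right) \left(\frac{3}{2} - -5\right) = - 81 \left(\frac{3}{2} + 5\right) = \left(-81\right) \frac{13}{2} = - \frac{1053}{2}$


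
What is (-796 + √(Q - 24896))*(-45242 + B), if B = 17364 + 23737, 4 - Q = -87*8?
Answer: 3296236 - 8282*I*√6049 ≈ 3.2962e+6 - 6.4414e+5*I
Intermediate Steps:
Q = 700 (Q = 4 - (-87)*8 = 4 - 1*(-696) = 4 + 696 = 700)
B = 41101
(-796 + √(Q - 24896))*(-45242 + B) = (-796 + √(700 - 24896))*(-45242 + 41101) = (-796 + √(-24196))*(-4141) = (-796 + 2*I*√6049)*(-4141) = 3296236 - 8282*I*√6049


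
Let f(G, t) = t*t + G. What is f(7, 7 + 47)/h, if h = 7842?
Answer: 2923/7842 ≈ 0.37274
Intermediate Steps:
f(G, t) = G + t² (f(G, t) = t² + G = G + t²)
f(7, 7 + 47)/h = (7 + (7 + 47)²)/7842 = (7 + 54²)*(1/7842) = (7 + 2916)*(1/7842) = 2923*(1/7842) = 2923/7842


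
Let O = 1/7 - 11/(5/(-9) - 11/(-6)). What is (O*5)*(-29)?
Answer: 197635/161 ≈ 1227.5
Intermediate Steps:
O = -1363/161 (O = 1*(⅐) - 11/(5*(-⅑) - 11*(-⅙)) = ⅐ - 11/(-5/9 + 11/6) = ⅐ - 11/23/18 = ⅐ - 11*18/23 = ⅐ - 198/23 = -1363/161 ≈ -8.4658)
(O*5)*(-29) = -1363/161*5*(-29) = -6815/161*(-29) = 197635/161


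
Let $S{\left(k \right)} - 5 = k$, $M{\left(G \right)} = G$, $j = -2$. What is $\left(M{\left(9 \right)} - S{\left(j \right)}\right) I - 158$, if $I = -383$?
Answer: $-2456$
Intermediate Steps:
$S{\left(k \right)} = 5 + k$
$\left(M{\left(9 \right)} - S{\left(j \right)}\right) I - 158 = \left(9 - \left(5 - 2\right)\right) \left(-383\right) - 158 = \left(9 - 3\right) \left(-383\right) - 158 = 6 \left(-383\right) - 158 = -2298 - 158 = -2456$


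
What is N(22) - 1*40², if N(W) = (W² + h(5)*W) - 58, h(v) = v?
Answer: -1064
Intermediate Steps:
N(W) = -58 + W² + 5*W (N(W) = (W² + 5*W) - 58 = -58 + W² + 5*W)
N(22) - 1*40² = (-58 + 22² + 5*22) - 1*40² = (-58 + 484 + 110) - 1*1600 = 536 - 1600 = -1064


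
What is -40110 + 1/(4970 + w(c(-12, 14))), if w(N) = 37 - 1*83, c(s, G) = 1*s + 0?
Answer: -197501639/4924 ≈ -40110.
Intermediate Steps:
c(s, G) = s (c(s, G) = s + 0 = s)
w(N) = -46 (w(N) = 37 - 83 = -46)
-40110 + 1/(4970 + w(c(-12, 14))) = -40110 + 1/(4970 - 46) = -40110 + 1/4924 = -197501639/4924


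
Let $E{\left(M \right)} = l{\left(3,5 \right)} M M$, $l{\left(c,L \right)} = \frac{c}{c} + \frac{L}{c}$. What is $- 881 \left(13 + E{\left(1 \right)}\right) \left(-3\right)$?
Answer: $41407$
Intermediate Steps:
$l{\left(c,L \right)} = 1 + \frac{L}{c}$
$E{\left(M \right)} = \frac{8 M^{2}}{3}$ ($E{\left(M \right)} = \frac{5 + 3}{3} M M = \frac{1}{3} \cdot 8 M M = \frac{8 M}{3} M = \frac{8 M^{2}}{3}$)
$- 881 \left(13 + E{\left(1 \right)}\right) \left(-3\right) = - 881 \left(13 + \frac{8 \cdot 1^{2}}{3}\right) \left(-3\right) = - 881 \left(13 + \frac{8}{3} \cdot 1\right) \left(-3\right) = - 881 \left(13 + \frac{8}{3}\right) \left(-3\right) = - 881 \cdot \frac{47}{3} \left(-3\right) = \left(-881\right) \left(-47\right) = 41407$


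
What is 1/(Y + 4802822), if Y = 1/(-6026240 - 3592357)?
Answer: 9618597/46196409280733 ≈ 2.0821e-7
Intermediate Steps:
Y = -1/9618597 (Y = 1/(-9618597) = -1/9618597 ≈ -1.0397e-7)
1/(Y + 4802822) = 1/(-1/9618597 + 4802822) = 1/(46196409280733/9618597) = 9618597/46196409280733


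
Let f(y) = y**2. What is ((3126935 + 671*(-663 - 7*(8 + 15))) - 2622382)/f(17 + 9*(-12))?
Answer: -48351/8281 ≈ -5.8388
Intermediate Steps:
((3126935 + 671*(-663 - 7*(8 + 15))) - 2622382)/f(17 + 9*(-12)) = ((3126935 + 671*(-663 - 7*(8 + 15))) - 2622382)/((17 + 9*(-12))**2) = ((3126935 + 671*(-663 - 7*23)) - 2622382)/((17 - 108)**2) = ((3126935 + 671*(-663 - 161)) - 2622382)/((-91)**2) = ((3126935 + 671*(-824)) - 2622382)/8281 = ((3126935 - 552904) - 2622382)*(1/8281) = (2574031 - 2622382)*(1/8281) = -48351*1/8281 = -48351/8281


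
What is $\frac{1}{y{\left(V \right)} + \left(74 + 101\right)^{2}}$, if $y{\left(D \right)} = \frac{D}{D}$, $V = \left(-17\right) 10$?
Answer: $\frac{1}{30626} \approx 3.2652 \cdot 10^{-5}$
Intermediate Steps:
$V = -170$
$y{\left(D \right)} = 1$
$\frac{1}{y{\left(V \right)} + \left(74 + 101\right)^{2}} = \frac{1}{1 + \left(74 + 101\right)^{2}} = \frac{1}{1 + 175^{2}} = \frac{1}{1 + 30625} = \frac{1}{30626}$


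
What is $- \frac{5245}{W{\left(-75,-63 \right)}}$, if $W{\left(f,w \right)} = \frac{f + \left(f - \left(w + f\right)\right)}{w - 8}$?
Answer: $- \frac{372395}{12} \approx -31033.0$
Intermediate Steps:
$W{\left(f,w \right)} = \frac{f - w}{-8 + w}$ ($W{\left(f,w \right)} = \frac{f + \left(f - \left(f + w\right)\right)}{-8 + w} = \frac{f - w}{-8 + w}$)
$- \frac{5245}{W{\left(-75,-63 \right)}} = - \frac{5245}{\frac{1}{-8 - 63} \left(-75 - -63\right)} = - \frac{5245}{\frac{1}{-71} \left(-75 + 63\right)} = - \frac{5245}{\left(- \frac{1}{71}\right) \left(-12\right)} = - \frac{5245}{\frac{12}{71}} = \left(-5245\right) \frac{71}{12} = - \frac{372395}{12}$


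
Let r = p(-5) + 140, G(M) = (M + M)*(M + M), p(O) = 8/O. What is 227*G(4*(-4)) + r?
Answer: 1162932/5 ≈ 2.3259e+5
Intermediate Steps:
G(M) = 4*M**2 (G(M) = (2*M)*(2*M) = 4*M**2)
r = 692/5 (r = 8/(-5) + 140 = 8*(-1/5) + 140 = -8/5 + 140 = 692/5 ≈ 138.40)
227*G(4*(-4)) + r = 227*(4*(4*(-4))**2) + 692/5 = 227*(4*(-16)**2) + 692/5 = 227*(4*256) + 692/5 = 227*1024 + 692/5 = 232448 + 692/5 = 1162932/5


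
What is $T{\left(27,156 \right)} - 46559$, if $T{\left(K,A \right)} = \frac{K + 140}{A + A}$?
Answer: $- \frac{14526241}{312} \approx -46558.0$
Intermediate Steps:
$T{\left(K,A \right)} = \frac{140 + K}{2 A}$
$T{\left(27,156 \right)} - 46559 = \frac{140 + 27}{2 \cdot 156} - 46559 = \frac{1}{2} \cdot \frac{1}{156} \cdot 167 - 46559 = \frac{167}{312} - 46559 = - \frac{14526241}{312}$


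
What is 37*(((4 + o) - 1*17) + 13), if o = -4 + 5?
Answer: 37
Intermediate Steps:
o = 1
37*(((4 + o) - 1*17) + 13) = 37*(((4 + 1) - 1*17) + 13) = 37*((5 - 17) + 13) = 37*(-12 + 13) = 37*1 = 37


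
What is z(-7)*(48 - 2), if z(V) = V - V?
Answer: 0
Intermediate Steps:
z(V) = 0
z(-7)*(48 - 2) = 0*(48 - 2) = 0*46 = 0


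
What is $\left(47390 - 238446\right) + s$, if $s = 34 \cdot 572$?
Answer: $-171608$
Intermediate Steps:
$s = 19448$
$\left(47390 - 238446\right) + s = \left(47390 - 238446\right) + 19448 = -191056 + 19448 = -171608$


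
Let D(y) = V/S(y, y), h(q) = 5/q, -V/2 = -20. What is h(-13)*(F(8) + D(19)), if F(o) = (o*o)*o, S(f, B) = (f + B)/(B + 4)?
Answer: -50940/247 ≈ -206.23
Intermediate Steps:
V = 40 (V = -2*(-20) = 40)
S(f, B) = (B + f)/(4 + B)
D(y) = 20*(4 + y)/y (D(y) = 40/(((y + y)/(4 + y))) = 40/(((2*y)/(4 + y))) = 40/((2*y/(4 + y))) = 40*((4 + y)/(2*y)) = 20*(4 + y)/y)
F(o) = o³ (F(o) = o²*o = o³)
h(-13)*(F(8) + D(19)) = (5/(-13))*(8³ + (20 + 80/19)) = (5*(-1/13))*(512 + (20 + 80*(1/19))) = -5*(512 + (20 + 80/19))/13 = -5*(512 + 460/19)/13 = -5/13*10188/19 = -50940/247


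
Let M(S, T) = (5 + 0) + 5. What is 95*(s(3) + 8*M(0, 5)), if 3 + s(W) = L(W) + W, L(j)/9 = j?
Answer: 10165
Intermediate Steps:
L(j) = 9*j
s(W) = -3 + 10*W (s(W) = -3 + (9*W + W) = -3 + 10*W)
M(S, T) = 10 (M(S, T) = 5 + 5 = 10)
95*(s(3) + 8*M(0, 5)) = 95*((-3 + 10*3) + 8*10) = 95*((-3 + 30) + 80) = 95*(27 + 80) = 95*107 = 10165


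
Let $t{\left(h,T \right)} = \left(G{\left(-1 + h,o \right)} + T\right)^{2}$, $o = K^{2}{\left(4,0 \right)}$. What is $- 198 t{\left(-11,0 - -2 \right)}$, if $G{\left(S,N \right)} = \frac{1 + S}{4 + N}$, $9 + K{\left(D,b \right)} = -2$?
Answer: $- \frac{11309958}{15625} \approx -723.84$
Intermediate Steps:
$K{\left(D,b \right)} = -11$ ($K{\left(D,b \right)} = -9 - 2 = -11$)
$o = 121$ ($o = \left(-11\right)^{2} = 121$)
$G{\left(S,N \right)} = \frac{1 + S}{4 + N}$
$t{\left(h,T \right)} = \left(T + \frac{h}{125}\right)^{2}$ ($t{\left(h,T \right)} = \left(\frac{1 + \left(-1 + h\right)}{4 + 121} + T\right)^{2} = \left(\frac{h}{125} + T\right)^{2} = \left(T + \frac{h}{125}\right)^{2}$)
$- 198 t{\left(-11,0 - -2 \right)} = - 198 \frac{\left(-11 + 125 \left(0 - -2\right)\right)^{2}}{15625} = - 198 \frac{\left(-11 + 125 \left(0 + 2\right)\right)^{2}}{15625} = - 198 \frac{\left(-11 + 125 \cdot 2\right)^{2}}{15625} = - 198 \frac{\left(-11 + 250\right)^{2}}{15625} = - 198 \frac{239^{2}}{15625} = - 198 \cdot \frac{1}{15625} \cdot 57121 = \left(-198\right) \frac{57121}{15625} = - \frac{11309958}{15625}$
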